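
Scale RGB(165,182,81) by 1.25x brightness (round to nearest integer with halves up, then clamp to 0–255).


Multiply each channel by 1.25, round half up, clamp to [0, 255]
R: 165×1.25 = 206.25 → round → 206
G: 182×1.25 = 227.5 → round → 228
B: 81×1.25 = 101.25 → round → 101
= RGB(206, 228, 101)


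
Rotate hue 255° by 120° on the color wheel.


New hue = (H + rotation) mod 360
New hue = (255 + 120) mod 360
= 375 mod 360
= 15°


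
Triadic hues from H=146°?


Triadic: equally spaced at 120° intervals
H1 = 146°
H2 = (146 + 120) mod 360 = 266°
H3 = (146 + 240) mod 360 = 26°
Triadic = 146°, 266°, 26°


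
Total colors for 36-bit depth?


Colors = 2^bits = 2^36
= 68,719,476,736 colors


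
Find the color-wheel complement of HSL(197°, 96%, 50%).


Complement = opposite side of color wheel = hue + 180°
H' = (197 + 180) mod 360 = 17°
S and L unchanged.
= HSL(17°, 96%, 50%)


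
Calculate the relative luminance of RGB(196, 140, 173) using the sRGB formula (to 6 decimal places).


Linearize each channel (sRGB transfer function): c = v/255; c_lin = c/12.92 if c ≤ 0.04045, else ((c+0.055)/1.055)^2.4
  R: 196/255 ≈ 0.768627 > 0.04045 → ((0.768627+0.055)/1.055)^2.4 ≈ 0.552011
  G: 140/255 ≈ 0.549020 > 0.04045 → ((0.549020+0.055)/1.055)^2.4 ≈ 0.262251
  B: 173/255 ≈ 0.678431 > 0.04045 → ((0.678431+0.055)/1.055)^2.4 ≈ 0.417885
R_lin = 0.552011, G_lin = 0.262251, B_lin = 0.417885
L = 0.2126×R + 0.7152×G + 0.0722×B
L = 0.2126×0.552011 + 0.7152×0.262251 + 0.0722×0.417885
L ≈ 0.335091


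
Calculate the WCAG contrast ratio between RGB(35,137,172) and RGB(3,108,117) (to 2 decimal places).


Linearize each sRGB channel c=v/255: c/12.92 if c ≤ 0.04045 else ((c+0.055)/1.055)^2.4
L = 0.2126×R_lin + 0.7152×G_lin + 0.0722×B_lin
Color 1 (35,137,172):
  R=35: 35/255≈0.1373 > 0.04045 → ((0.1373+0.055)/1.055)^2.4 ≈ 0.01681
  G=137: 137/255≈0.5373 > 0.04045 → ((0.5373+0.055)/1.055)^2.4 ≈ 0.25016
  B=172: 172/255≈0.6745 > 0.04045 → ((0.6745+0.055)/1.055)^2.4 ≈ 0.41254
  L1 = 0.2126×0.01681 + 0.7152×0.25016 + 0.0722×0.41254 ≈ 0.21227
Color 2 (3,108,117):
  R=3: 3/255≈0.0118 ≤ 0.04045 → 0.0118/12.92 ≈ 0.00091
  G=108: 108/255≈0.4235 > 0.04045 → ((0.4235+0.055)/1.055)^2.4 ≈ 0.14996
  B=117: 117/255≈0.4588 > 0.04045 → ((0.4588+0.055)/1.055)^2.4 ≈ 0.17789
  L2 = 0.2126×0.00091 + 0.7152×0.14996 + 0.0722×0.17789 ≈ 0.12029
Lighter = 0.21227, Darker = 0.12029
Ratio = (L_lighter + 0.05) / (L_darker + 0.05)
Ratio = (0.21227 + 0.05) / (0.12029 + 0.05) = 0.26227 / 0.17029 ≈ 1.5402
Ratio ≈ 1.54:1


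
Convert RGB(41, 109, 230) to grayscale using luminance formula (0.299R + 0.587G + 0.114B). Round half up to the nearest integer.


Gray = 0.299×R + 0.587×G + 0.114×B
Gray = 0.299×41 + 0.587×109 + 0.114×230
Gray = 12.259 + 63.983 + 26.220
Gray = 102.462 → round half up → 102
Gray = 102


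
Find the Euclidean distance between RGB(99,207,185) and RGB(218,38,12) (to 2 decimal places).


d = √[(R₁-R₂)² + (G₁-G₂)² + (B₁-B₂)²]
d = √[(99-218)² + (207-38)² + (185-12)²]
d = √[14161 + 28561 + 29929]
d = √72651
d ≈ 269.54


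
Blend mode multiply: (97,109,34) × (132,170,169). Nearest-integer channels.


Multiply: C = A×B/255, rounded to nearest integer
R: 97×132/255 = 12804/255 ≈ 50.212 → 50
G: 109×170/255 = 18530/255 ≈ 72.667 → 73
B: 34×169/255 = 5746/255 ≈ 22.533 → 23
= RGB(50, 73, 23)


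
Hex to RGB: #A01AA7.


A0 → 160 (R)
1A → 26 (G)
A7 → 167 (B)
= RGB(160, 26, 167)


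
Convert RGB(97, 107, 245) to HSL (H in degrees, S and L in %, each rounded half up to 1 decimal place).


Normalize: R'=97/255≈0.3804, G'=107/255≈0.4196, B'=245/255≈0.9608
Max=245/255, Min=97/255, Δ=Max-Min=148/255
L = (Max+Min)/2 = (245+97)/510 = 342/510 = 0.67058… → L = 67.1%
L > 0.5 → S = Δ/(2-Max-Min) = 148/(510-245-97) = 148/168 = 0.88095… → S = 88.1%
(the 1/255 factors cancel in S and H, so raw channel differences can be used)
Max is B' → H = 60 × ((R-G)/Δ + 4) = 60 × ((97-107)/148 + 4)
  -10/148 + 4 = -0.0675… + 4 = 3.9324…
  H = 60 × 3.9324… = 235.945…° → H = 235.9°
= HSL(235.9°, 88.1%, 67.1%)


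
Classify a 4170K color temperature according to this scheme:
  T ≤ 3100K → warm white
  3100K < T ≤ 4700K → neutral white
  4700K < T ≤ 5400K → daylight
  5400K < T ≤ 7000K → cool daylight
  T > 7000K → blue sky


Temperature: 4170K
3100K < 4170K ≤ 4700K → neutral white
Classification: neutral white


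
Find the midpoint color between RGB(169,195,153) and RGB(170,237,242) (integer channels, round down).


Midpoint: each channel = ⌊(C₁+C₂)/2⌋
R: ⌊(169+170)/2⌋ = 169
G: ⌊(195+237)/2⌋ = 216
B: ⌊(153+242)/2⌋ = 197
= RGB(169, 216, 197)


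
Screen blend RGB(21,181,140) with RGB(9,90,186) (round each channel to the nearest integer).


Screen: C = 255 - (255-A)×(255-B)/255, rounded to nearest integer
R: 255 - (255-21)×(255-9)/255 = 255 - 57564/255 ≈ 255 - 225.741 = 29.259 → 29
G: 255 - (255-181)×(255-90)/255 = 255 - 12210/255 ≈ 255 - 47.882 = 207.118 → 207
B: 255 - (255-140)×(255-186)/255 = 255 - 7935/255 ≈ 255 - 31.118 = 223.882 → 224
= RGB(29, 207, 224)


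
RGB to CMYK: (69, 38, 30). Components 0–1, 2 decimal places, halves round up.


R'=69/255≈0.2706, G'=38/255≈0.1490, B'=30/255≈0.1176
K = 1 - max(R',G',B') = 1 - 69/255 = 186/255 = 0.72941… → 0.73
(1-R'-K)/(1-K) simplifies to (max-R)/max with max = 69:
C = (69-69)/69 = 0/69 = 0 → 0.00
M = (69-38)/69 = 31/69 = 0.44927… → 0.45
Y = (69-30)/69 = 39/69 = 0.56521… → 0.57
= CMYK(0.00, 0.45, 0.57, 0.73)


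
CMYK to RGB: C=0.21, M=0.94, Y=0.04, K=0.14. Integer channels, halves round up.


R = 255 × (1-C) × (1-K) = 255 × 0.79 × 0.86 = 173.247 → 173
G = 255 × (1-M) × (1-K) = 255 × 0.06 × 0.86 = 13.158 → 13
B = 255 × (1-Y) × (1-K) = 255 × 0.96 × 0.86 = 210.528 → 211
= RGB(173, 13, 211)


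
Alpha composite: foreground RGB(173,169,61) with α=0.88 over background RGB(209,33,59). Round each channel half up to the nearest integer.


C = α×F + (1-α)×B, with 1-α = 0.12
R: 0.88×173 + 0.12×209 = 152.24 + 25.08 = 177.32 → 177
G: 0.88×169 + 0.12×33 = 148.72 + 3.96 = 152.68 → 153
B: 0.88×61 + 0.12×59 = 53.68 + 7.08 = 60.76 → 61
= RGB(177, 153, 61)


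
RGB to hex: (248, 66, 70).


R = 248 → F8 (hex)
G = 66 → 42 (hex)
B = 70 → 46 (hex)
Hex = #F84246


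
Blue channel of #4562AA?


Color: #4562AA
R = 45 = 69
G = 62 = 98
B = AA = 170
Blue = 170


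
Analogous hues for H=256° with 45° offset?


Base hue: 256°
Left analog: (256 - 45) mod 360 = 211°
Right analog: (256 + 45) mod 360 = 301°
Analogous hues = 211° and 301°


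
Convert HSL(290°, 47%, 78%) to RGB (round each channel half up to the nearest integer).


H=290°, S=0.47, L=0.78
C = (1-|2L-1|)×S = (1-|0.56|)×0.47 = 0.2068
H' = H/60 = 290/60 ≈ 4.8333; X = C×(1-|H' mod 2 - 1|) ≈ 0.1723
m = L - C/2 = 0.78 - 0.1034 = 0.6766
Sector ⌊H'⌋ = 4 → (R',G',B') = (≈0.1723, 0.0, 0.2068)
RGB = ((R'+m)×255, (G'+m)×255, (B'+m)×255) = (216.478, 172.533, 225.267)
Round half up → RGB(216, 173, 225)


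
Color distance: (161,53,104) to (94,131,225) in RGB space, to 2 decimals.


d = √[(R₁-R₂)² + (G₁-G₂)² + (B₁-B₂)²]
d = √[(161-94)² + (53-131)² + (104-225)²]
d = √[4489 + 6084 + 14641]
d = √25214
d ≈ 158.79


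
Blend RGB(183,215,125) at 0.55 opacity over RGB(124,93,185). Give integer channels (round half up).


C = α×F + (1-α)×B, with 1-α = 0.45
R: 0.55×183 + 0.45×124 = 100.65 + 55.80 = 156.45 → 156
G: 0.55×215 + 0.45×93 = 118.25 + 41.85 = 160.10 → 160
B: 0.55×125 + 0.45×185 = 68.75 + 83.25 = 152.00 → 152
= RGB(156, 160, 152)


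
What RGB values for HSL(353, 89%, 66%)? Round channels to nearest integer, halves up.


H=353°, S=0.89, L=0.66
C = (1-|2L-1|)×S = (1-|0.32|)×0.89 = 0.6052
H' = H/60 = 353/60 ≈ 5.8833; X = C×(1-|H' mod 2 - 1|) ≈ 0.0706
m = L - C/2 = 0.66 - 0.3026 = 0.3574
Sector ⌊H'⌋ = 5 → (R',G',B') = (0.6052, 0.0, ≈0.0706)
RGB = ((R'+m)×255, (G'+m)×255, (B'+m)×255) = (245.463, 91.137, 109.1417)
Round half up → RGB(245, 91, 109)


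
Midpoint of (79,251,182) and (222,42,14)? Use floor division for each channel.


Midpoint: each channel = ⌊(C₁+C₂)/2⌋
R: ⌊(79+222)/2⌋ = 150
G: ⌊(251+42)/2⌋ = 146
B: ⌊(182+14)/2⌋ = 98
= RGB(150, 146, 98)


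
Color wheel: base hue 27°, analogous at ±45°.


Base hue: 27°
Left analog: (27 - 45) mod 360 = 342°
Right analog: (27 + 45) mod 360 = 72°
Analogous hues = 342° and 72°


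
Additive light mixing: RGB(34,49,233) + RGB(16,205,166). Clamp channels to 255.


Additive: each channel = min(255, C₁+C₂)
R: 34+16 = 50 → 50
G: 49+205 = 254 → 254
B: 233+166 = 399 → 255
= RGB(50, 254, 255)


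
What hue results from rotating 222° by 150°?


New hue = (H + rotation) mod 360
New hue = (222 + 150) mod 360
= 372 mod 360
= 12°


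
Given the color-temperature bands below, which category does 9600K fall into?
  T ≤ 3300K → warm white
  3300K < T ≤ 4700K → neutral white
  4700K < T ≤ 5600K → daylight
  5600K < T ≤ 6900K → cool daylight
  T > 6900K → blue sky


Temperature: 9600K
9600K > 6900K → blue sky
Classification: blue sky


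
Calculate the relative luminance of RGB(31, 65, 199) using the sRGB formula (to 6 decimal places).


Linearize each channel (sRGB transfer function): c = v/255; c_lin = c/12.92 if c ≤ 0.04045, else ((c+0.055)/1.055)^2.4
  R: 31/255 ≈ 0.121569 > 0.04045 → ((0.121569+0.055)/1.055)^2.4 ≈ 0.013702
  G: 65/255 ≈ 0.254902 > 0.04045 → ((0.254902+0.055)/1.055)^2.4 ≈ 0.052861
  B: 199/255 ≈ 0.780392 > 0.04045 → ((0.780392+0.055)/1.055)^2.4 ≈ 0.571125
R_lin = 0.013702, G_lin = 0.052861, B_lin = 0.571125
L = 0.2126×R + 0.7152×G + 0.0722×B
L = 0.2126×0.013702 + 0.7152×0.052861 + 0.0722×0.571125
L ≈ 0.081954


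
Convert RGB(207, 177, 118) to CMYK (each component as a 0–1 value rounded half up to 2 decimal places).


R'=207/255≈0.8118, G'=177/255≈0.6941, B'=118/255≈0.4627
K = 1 - max(R',G',B') = 1 - 207/255 = 48/255 = 0.18823… → 0.19
(1-R'-K)/(1-K) simplifies to (max-R)/max with max = 207:
C = (207-207)/207 = 0/207 = 0 → 0.00
M = (207-177)/207 = 30/207 = 0.14492… → 0.14
Y = (207-118)/207 = 89/207 = 0.42995… → 0.43
= CMYK(0.00, 0.14, 0.43, 0.19)


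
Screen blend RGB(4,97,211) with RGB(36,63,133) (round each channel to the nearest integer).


Screen: C = 255 - (255-A)×(255-B)/255, rounded to nearest integer
R: 255 - (255-4)×(255-36)/255 = 255 - 54969/255 ≈ 255 - 215.565 = 39.435 → 39
G: 255 - (255-97)×(255-63)/255 = 255 - 30336/255 ≈ 255 - 118.965 = 136.035 → 136
B: 255 - (255-211)×(255-133)/255 = 255 - 5368/255 ≈ 255 - 21.051 = 233.949 → 234
= RGB(39, 136, 234)


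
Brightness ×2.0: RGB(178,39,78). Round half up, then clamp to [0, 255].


Multiply each channel by 2.0, round half up, clamp to [0, 255]
R: 178×2.0 = 356 → clamp → 255
G: 39×2.0 = 78
B: 78×2.0 = 156
= RGB(255, 78, 156)


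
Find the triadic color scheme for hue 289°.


Triadic: equally spaced at 120° intervals
H1 = 289°
H2 = (289 + 120) mod 360 = 49°
H3 = (289 + 240) mod 360 = 169°
Triadic = 289°, 49°, 169°


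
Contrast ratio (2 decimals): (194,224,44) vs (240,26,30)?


Linearize each sRGB channel c=v/255: c/12.92 if c ≤ 0.04045 else ((c+0.055)/1.055)^2.4
L = 0.2126×R_lin + 0.7152×G_lin + 0.0722×B_lin
Color 1 (194,224,44):
  R=194: 194/255≈0.7608 > 0.04045 → ((0.7608+0.055)/1.055)^2.4 ≈ 0.53948
  G=224: 224/255≈0.8784 > 0.04045 → ((0.8784+0.055)/1.055)^2.4 ≈ 0.74540
  B=44: 44/255≈0.1725 > 0.04045 → ((0.1725+0.055)/1.055)^2.4 ≈ 0.02519
  L1 = 0.2126×0.53948 + 0.7152×0.74540 + 0.0722×0.02519 ≈ 0.64962
Color 2 (240,26,30):
  R=240: 240/255≈0.9412 > 0.04045 → ((0.9412+0.055)/1.055)^2.4 ≈ 0.87137
  G=26: 26/255≈0.1020 > 0.04045 → ((0.1020+0.055)/1.055)^2.4 ≈ 0.01033
  B=30: 30/255≈0.1176 > 0.04045 → ((0.1176+0.055)/1.055)^2.4 ≈ 0.01298
  L2 = 0.2126×0.87137 + 0.7152×0.01033 + 0.0722×0.01298 ≈ 0.19358
Lighter = 0.64962, Darker = 0.19358
Ratio = (L_lighter + 0.05) / (L_darker + 0.05)
Ratio = (0.64962 + 0.05) / (0.19358 + 0.05) = 0.69962 / 0.24358 ≈ 2.8723
Ratio ≈ 2.87:1


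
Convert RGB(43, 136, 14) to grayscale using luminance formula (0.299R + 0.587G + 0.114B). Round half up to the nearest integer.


Gray = 0.299×R + 0.587×G + 0.114×B
Gray = 0.299×43 + 0.587×136 + 0.114×14
Gray = 12.857 + 79.832 + 1.596
Gray = 94.285 → round half up → 94
Gray = 94


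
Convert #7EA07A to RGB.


7E → 126 (R)
A0 → 160 (G)
7A → 122 (B)
= RGB(126, 160, 122)


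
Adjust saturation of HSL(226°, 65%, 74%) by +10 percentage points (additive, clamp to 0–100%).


Original S = 65%
Adjustment = +10 percentage points
New S = 65 + (10) = 75
Clamp to [0, 100] → 75
= HSL(226°, 75%, 74%)


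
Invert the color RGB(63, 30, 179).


Invert: (255-R, 255-G, 255-B)
R: 255-63 = 192
G: 255-30 = 225
B: 255-179 = 76
= RGB(192, 225, 76)


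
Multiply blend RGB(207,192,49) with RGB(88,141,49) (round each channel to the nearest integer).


Multiply: C = A×B/255, rounded to nearest integer
R: 207×88/255 = 18216/255 ≈ 71.435 → 71
G: 192×141/255 = 27072/255 ≈ 106.165 → 106
B: 49×49/255 = 2401/255 ≈ 9.416 → 9
= RGB(71, 106, 9)


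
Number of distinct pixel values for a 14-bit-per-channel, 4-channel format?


Total bits = 14 bits/channel × 4 channels = 56 bits
Distinct pixel values = 2^56
= 72,057,594,037,927,936 pixel values


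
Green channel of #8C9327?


Color: #8C9327
R = 8C = 140
G = 93 = 147
B = 27 = 39
Green = 147


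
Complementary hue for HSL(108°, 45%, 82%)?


Complement = opposite side of color wheel = hue + 180°
H' = (108 + 180) mod 360 = 288°
S and L unchanged.
= HSL(288°, 45%, 82%)


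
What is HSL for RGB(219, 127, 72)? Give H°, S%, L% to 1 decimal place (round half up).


Normalize: R'=219/255≈0.8588, G'=127/255≈0.4980, B'=72/255≈0.2824
Max=219/255, Min=72/255, Δ=Max-Min=147/255
L = (Max+Min)/2 = (219+72)/510 = 291/510 = 0.57058… → L = 57.1%
L > 0.5 → S = Δ/(2-Max-Min) = 147/(510-219-72) = 147/219 = 0.67123… → S = 67.1%
(the 1/255 factors cancel in S and H, so raw channel differences can be used)
Max is R' → H = 60 × (((G-B)/Δ) mod 6) = 60 × (((127-72)/147) mod 6)
  55/147 = 0.3741…
  H = 60 × 0.3741… = 22.448…° → H = 22.4°
= HSL(22.4°, 67.1%, 57.1%)


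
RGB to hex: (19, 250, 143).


R = 19 → 13 (hex)
G = 250 → FA (hex)
B = 143 → 8F (hex)
Hex = #13FA8F


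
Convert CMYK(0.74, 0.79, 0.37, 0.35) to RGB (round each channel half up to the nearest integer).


R = 255 × (1-C) × (1-K) = 255 × 0.26 × 0.65 = 43.095 → 43
G = 255 × (1-M) × (1-K) = 255 × 0.21 × 0.65 = 34.8075 → 35
B = 255 × (1-Y) × (1-K) = 255 × 0.63 × 0.65 = 104.4225 → 104
= RGB(43, 35, 104)


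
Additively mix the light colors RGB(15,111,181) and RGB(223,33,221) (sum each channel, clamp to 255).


Additive: each channel = min(255, C₁+C₂)
R: 15+223 = 238 → 238
G: 111+33 = 144 → 144
B: 181+221 = 402 → 255
= RGB(238, 144, 255)


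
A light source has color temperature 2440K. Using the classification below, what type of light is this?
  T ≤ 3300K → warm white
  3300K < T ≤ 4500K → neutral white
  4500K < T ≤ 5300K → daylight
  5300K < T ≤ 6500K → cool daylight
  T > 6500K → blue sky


Temperature: 2440K
2440K ≤ 3300K → warm white
Classification: warm white


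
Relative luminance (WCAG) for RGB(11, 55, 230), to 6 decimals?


Linearize each channel (sRGB transfer function): c = v/255; c_lin = c/12.92 if c ≤ 0.04045, else ((c+0.055)/1.055)^2.4
  R: 11/255 ≈ 0.043137 > 0.04045 → ((0.043137+0.055)/1.055)^2.4 ≈ 0.003347
  G: 55/255 ≈ 0.215686 > 0.04045 → ((0.215686+0.055)/1.055)^2.4 ≈ 0.038204
  B: 230/255 ≈ 0.901961 > 0.04045 → ((0.901961+0.055)/1.055)^2.4 ≈ 0.791298
R_lin = 0.003347, G_lin = 0.038204, B_lin = 0.791298
L = 0.2126×R + 0.7152×G + 0.0722×B
L = 0.2126×0.003347 + 0.7152×0.038204 + 0.0722×0.791298
L ≈ 0.085167


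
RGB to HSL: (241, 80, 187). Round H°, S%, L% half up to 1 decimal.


Normalize: R'=241/255≈0.9451, G'=80/255≈0.3137, B'=187/255≈0.7333
Max=241/255, Min=80/255, Δ=Max-Min=161/255
L = (Max+Min)/2 = (241+80)/510 = 321/510 = 0.62941… → L = 62.9%
L > 0.5 → S = Δ/(2-Max-Min) = 161/(510-241-80) = 161/189 = 0.85185… → S = 85.2%
(the 1/255 factors cancel in S and H, so raw channel differences can be used)
Max is R' → H = 60 × (((G-B)/Δ) mod 6) = 60 × (((80-187)/161) mod 6)
  (-107)/161 = -0.6645…; negative, so add 6 → 5.3354…
  H = 60 × 5.3354… = 320.124…° → H = 320.1°
= HSL(320.1°, 85.2%, 62.9%)


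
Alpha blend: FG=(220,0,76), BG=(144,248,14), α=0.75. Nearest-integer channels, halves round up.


C = α×F + (1-α)×B, with 1-α = 0.25
R: 0.75×220 + 0.25×144 = 165.00 + 36.00 = 201.00 → 201
G: 0.75×0 + 0.25×248 = 0.00 + 62.00 = 62.00 → 62
B: 0.75×76 + 0.25×14 = 57.00 + 3.50 = 60.50 → 61
= RGB(201, 62, 61)


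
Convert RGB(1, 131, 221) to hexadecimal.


R = 1 → 01 (hex)
G = 131 → 83 (hex)
B = 221 → DD (hex)
Hex = #0183DD


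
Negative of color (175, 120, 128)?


Invert: (255-R, 255-G, 255-B)
R: 255-175 = 80
G: 255-120 = 135
B: 255-128 = 127
= RGB(80, 135, 127)


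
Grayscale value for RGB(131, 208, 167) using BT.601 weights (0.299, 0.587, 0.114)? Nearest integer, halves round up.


Gray = 0.299×R + 0.587×G + 0.114×B
Gray = 0.299×131 + 0.587×208 + 0.114×167
Gray = 39.169 + 122.096 + 19.038
Gray = 180.303 → round half up → 180
Gray = 180


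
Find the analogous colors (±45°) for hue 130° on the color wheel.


Base hue: 130°
Left analog: (130 - 45) mod 360 = 85°
Right analog: (130 + 45) mod 360 = 175°
Analogous hues = 85° and 175°


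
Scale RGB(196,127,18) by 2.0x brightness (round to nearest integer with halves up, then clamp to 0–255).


Multiply each channel by 2.0, round half up, clamp to [0, 255]
R: 196×2.0 = 392 → clamp → 255
G: 127×2.0 = 254
B: 18×2.0 = 36
= RGB(255, 254, 36)


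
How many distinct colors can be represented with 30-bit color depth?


Colors = 2^bits = 2^30
= 1,073,741,824 colors


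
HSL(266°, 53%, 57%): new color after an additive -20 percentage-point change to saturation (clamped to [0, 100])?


Original S = 53%
Adjustment = -20 percentage points
New S = 53 + (-20) = 33
Clamp to [0, 100] → 33
= HSL(266°, 33%, 57%)


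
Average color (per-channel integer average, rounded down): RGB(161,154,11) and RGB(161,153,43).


Midpoint: each channel = ⌊(C₁+C₂)/2⌋
R: ⌊(161+161)/2⌋ = 161
G: ⌊(154+153)/2⌋ = 153
B: ⌊(11+43)/2⌋ = 27
= RGB(161, 153, 27)


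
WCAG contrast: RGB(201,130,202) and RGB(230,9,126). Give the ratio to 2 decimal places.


Linearize each sRGB channel c=v/255: c/12.92 if c ≤ 0.04045 else ((c+0.055)/1.055)^2.4
L = 0.2126×R_lin + 0.7152×G_lin + 0.0722×B_lin
Color 1 (201,130,202):
  R=201: 201/255≈0.7882 > 0.04045 → ((0.7882+0.055)/1.055)^2.4 ≈ 0.58408
  G=130: 130/255≈0.5098 > 0.04045 → ((0.5098+0.055)/1.055)^2.4 ≈ 0.22323
  B=202: 202/255≈0.7922 > 0.04045 → ((0.7922+0.055)/1.055)^2.4 ≈ 0.59062
  L1 = 0.2126×0.58408 + 0.7152×0.22323 + 0.0722×0.59062 ≈ 0.32647
Color 2 (230,9,126):
  R=230: 230/255≈0.9020 > 0.04045 → ((0.9020+0.055)/1.055)^2.4 ≈ 0.79130
  G=9: 9/255≈0.0353 ≤ 0.04045 → 0.0353/12.92 ≈ 0.00273
  B=126: 126/255≈0.4941 > 0.04045 → ((0.4941+0.055)/1.055)^2.4 ≈ 0.20864
  L2 = 0.2126×0.79130 + 0.7152×0.00273 + 0.0722×0.20864 ≈ 0.18525
Lighter = 0.32647, Darker = 0.18525
Ratio = (L_lighter + 0.05) / (L_darker + 0.05)
Ratio = (0.32647 + 0.05) / (0.18525 + 0.05) = 0.37647 / 0.23525 ≈ 1.6003
Ratio ≈ 1.60:1


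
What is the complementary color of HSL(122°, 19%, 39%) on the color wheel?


Complement = opposite side of color wheel = hue + 180°
H' = (122 + 180) mod 360 = 302°
S and L unchanged.
= HSL(302°, 19%, 39%)


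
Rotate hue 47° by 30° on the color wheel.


New hue = (H + rotation) mod 360
New hue = (47 + 30) mod 360
= 77 mod 360
= 77°


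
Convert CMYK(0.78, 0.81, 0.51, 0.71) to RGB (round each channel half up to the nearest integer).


R = 255 × (1-C) × (1-K) = 255 × 0.22 × 0.29 = 16.269 → 16
G = 255 × (1-M) × (1-K) = 255 × 0.19 × 0.29 = 14.0505 → 14
B = 255 × (1-Y) × (1-K) = 255 × 0.49 × 0.29 = 36.2355 → 36
= RGB(16, 14, 36)


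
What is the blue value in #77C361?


Color: #77C361
R = 77 = 119
G = C3 = 195
B = 61 = 97
Blue = 97


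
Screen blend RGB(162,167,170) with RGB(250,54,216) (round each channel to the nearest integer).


Screen: C = 255 - (255-A)×(255-B)/255, rounded to nearest integer
R: 255 - (255-162)×(255-250)/255 = 255 - 465/255 ≈ 255 - 1.824 = 253.176 → 253
G: 255 - (255-167)×(255-54)/255 = 255 - 17688/255 ≈ 255 - 69.365 = 185.635 → 186
B: 255 - (255-170)×(255-216)/255 = 255 - 3315/255 ≈ 255 - 13.000 = 242.000 → 242
= RGB(253, 186, 242)


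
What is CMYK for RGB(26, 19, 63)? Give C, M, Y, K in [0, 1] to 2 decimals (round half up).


R'=26/255≈0.1020, G'=19/255≈0.0745, B'=63/255≈0.2471
K = 1 - max(R',G',B') = 1 - 63/255 = 192/255 = 0.75294… → 0.75
(1-R'-K)/(1-K) simplifies to (max-R)/max with max = 63:
C = (63-26)/63 = 37/63 = 0.58730… → 0.59
M = (63-19)/63 = 44/63 = 0.69841… → 0.70
Y = (63-63)/63 = 0/63 = 0 → 0.00
= CMYK(0.59, 0.70, 0.00, 0.75)


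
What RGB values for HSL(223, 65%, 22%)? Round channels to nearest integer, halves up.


H=223°, S=0.65, L=0.22
C = (1-|2L-1|)×S = (1-|-0.56|)×0.65 = 0.286
H' = H/60 = 223/60 ≈ 3.7167; X = C×(1-|H' mod 2 - 1|) ≈ 0.0810
m = L - C/2 = 0.22 - 0.143 = 0.077
Sector ⌊H'⌋ = 3 → (R',G',B') = (0.0, ≈0.0810, 0.286)
RGB = ((R'+m)×255, (G'+m)×255, (B'+m)×255) = (19.635, 40.2985, 92.565)
Round half up → RGB(20, 40, 93)


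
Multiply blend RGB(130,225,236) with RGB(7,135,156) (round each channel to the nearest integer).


Multiply: C = A×B/255, rounded to nearest integer
R: 130×7/255 = 910/255 ≈ 3.569 → 4
G: 225×135/255 = 30375/255 ≈ 119.118 → 119
B: 236×156/255 = 36816/255 ≈ 144.376 → 144
= RGB(4, 119, 144)


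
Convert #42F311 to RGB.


42 → 66 (R)
F3 → 243 (G)
11 → 17 (B)
= RGB(66, 243, 17)


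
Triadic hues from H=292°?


Triadic: equally spaced at 120° intervals
H1 = 292°
H2 = (292 + 120) mod 360 = 52°
H3 = (292 + 240) mod 360 = 172°
Triadic = 292°, 52°, 172°


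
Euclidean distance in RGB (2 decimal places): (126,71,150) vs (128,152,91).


d = √[(R₁-R₂)² + (G₁-G₂)² + (B₁-B₂)²]
d = √[(126-128)² + (71-152)² + (150-91)²]
d = √[4 + 6561 + 3481]
d = √10046
d ≈ 100.23


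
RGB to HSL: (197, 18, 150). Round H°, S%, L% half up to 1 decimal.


Normalize: R'=197/255≈0.7725, G'=18/255≈0.0706, B'=150/255≈0.5882
Max=197/255, Min=18/255, Δ=Max-Min=179/255
L = (Max+Min)/2 = (197+18)/510 = 215/510 = 0.42156… → L = 42.2%
L ≤ 0.5 → S = Δ/(Max+Min) = 179/(197+18) = 179/215 = 0.83255… → S = 83.3%
(the 1/255 factors cancel in S and H, so raw channel differences can be used)
Max is R' → H = 60 × (((G-B)/Δ) mod 6) = 60 × (((18-150)/179) mod 6)
  (-132)/179 = -0.7374…; negative, so add 6 → 5.2625…
  H = 60 × 5.2625… = 315.754…° → H = 315.8°
= HSL(315.8°, 83.3%, 42.2%)


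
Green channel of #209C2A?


Color: #209C2A
R = 20 = 32
G = 9C = 156
B = 2A = 42
Green = 156


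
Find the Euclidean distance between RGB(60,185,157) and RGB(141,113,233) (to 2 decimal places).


d = √[(R₁-R₂)² + (G₁-G₂)² + (B₁-B₂)²]
d = √[(60-141)² + (185-113)² + (157-233)²]
d = √[6561 + 5184 + 5776]
d = √17521
d ≈ 132.37


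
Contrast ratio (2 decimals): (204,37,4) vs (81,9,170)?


Linearize each sRGB channel c=v/255: c/12.92 if c ≤ 0.04045 else ((c+0.055)/1.055)^2.4
L = 0.2126×R_lin + 0.7152×G_lin + 0.0722×B_lin
Color 1 (204,37,4):
  R=204: 204/255≈0.8000 > 0.04045 → ((0.8000+0.055)/1.055)^2.4 ≈ 0.60383
  G=37: 37/255≈0.1451 > 0.04045 → ((0.1451+0.055)/1.055)^2.4 ≈ 0.01850
  B=4: 4/255≈0.0157 ≤ 0.04045 → 0.0157/12.92 ≈ 0.00121
  L1 = 0.2126×0.60383 + 0.7152×0.01850 + 0.0722×0.00121 ≈ 0.14169
Color 2 (81,9,170):
  R=81: 81/255≈0.3176 > 0.04045 → ((0.3176+0.055)/1.055)^2.4 ≈ 0.08228
  G=9: 9/255≈0.0353 ≤ 0.04045 → 0.0353/12.92 ≈ 0.00273
  B=170: 170/255≈0.6667 > 0.04045 → ((0.6667+0.055)/1.055)^2.4 ≈ 0.40198
  L2 = 0.2126×0.08228 + 0.7152×0.00273 + 0.0722×0.40198 ≈ 0.04847
Lighter = 0.14169, Darker = 0.04847
Ratio = (L_lighter + 0.05) / (L_darker + 0.05)
Ratio = (0.14169 + 0.05) / (0.04847 + 0.05) = 0.19169 / 0.09847 ≈ 1.9467
Ratio ≈ 1.95:1


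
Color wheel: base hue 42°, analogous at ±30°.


Base hue: 42°
Left analog: (42 - 30) mod 360 = 12°
Right analog: (42 + 30) mod 360 = 72°
Analogous hues = 12° and 72°


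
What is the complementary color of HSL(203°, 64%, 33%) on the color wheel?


Complement = opposite side of color wheel = hue + 180°
H' = (203 + 180) mod 360 = 23°
S and L unchanged.
= HSL(23°, 64%, 33%)


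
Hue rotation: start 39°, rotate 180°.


New hue = (H + rotation) mod 360
New hue = (39 + 180) mod 360
= 219 mod 360
= 219°


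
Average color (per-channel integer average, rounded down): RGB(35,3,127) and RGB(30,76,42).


Midpoint: each channel = ⌊(C₁+C₂)/2⌋
R: ⌊(35+30)/2⌋ = 32
G: ⌊(3+76)/2⌋ = 39
B: ⌊(127+42)/2⌋ = 84
= RGB(32, 39, 84)


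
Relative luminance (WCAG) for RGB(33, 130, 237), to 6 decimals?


Linearize each channel (sRGB transfer function): c = v/255; c_lin = c/12.92 if c ≤ 0.04045, else ((c+0.055)/1.055)^2.4
  R: 33/255 ≈ 0.129412 > 0.04045 → ((0.129412+0.055)/1.055)^2.4 ≈ 0.015209
  G: 130/255 ≈ 0.509804 > 0.04045 → ((0.509804+0.055)/1.055)^2.4 ≈ 0.223228
  B: 237/255 ≈ 0.929412 > 0.04045 → ((0.929412+0.055)/1.055)^2.4 ≈ 0.846873
R_lin = 0.015209, G_lin = 0.223228, B_lin = 0.846873
L = 0.2126×R + 0.7152×G + 0.0722×B
L = 0.2126×0.015209 + 0.7152×0.223228 + 0.0722×0.846873
L ≈ 0.224030


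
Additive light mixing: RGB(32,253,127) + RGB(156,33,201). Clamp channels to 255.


Additive: each channel = min(255, C₁+C₂)
R: 32+156 = 188 → 188
G: 253+33 = 286 → 255
B: 127+201 = 328 → 255
= RGB(188, 255, 255)


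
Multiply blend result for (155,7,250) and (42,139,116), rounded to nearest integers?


Multiply: C = A×B/255, rounded to nearest integer
R: 155×42/255 = 6510/255 ≈ 25.529 → 26
G: 7×139/255 = 973/255 ≈ 3.816 → 4
B: 250×116/255 = 29000/255 ≈ 113.725 → 114
= RGB(26, 4, 114)


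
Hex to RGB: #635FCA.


63 → 99 (R)
5F → 95 (G)
CA → 202 (B)
= RGB(99, 95, 202)


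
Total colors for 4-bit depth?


Colors = 2^bits = 2^4
= 16 colors


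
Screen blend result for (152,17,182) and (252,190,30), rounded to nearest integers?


Screen: C = 255 - (255-A)×(255-B)/255, rounded to nearest integer
R: 255 - (255-152)×(255-252)/255 = 255 - 309/255 ≈ 255 - 1.212 = 253.788 → 254
G: 255 - (255-17)×(255-190)/255 = 255 - 15470/255 ≈ 255 - 60.667 = 194.333 → 194
B: 255 - (255-182)×(255-30)/255 = 255 - 16425/255 ≈ 255 - 64.412 = 190.588 → 191
= RGB(254, 194, 191)


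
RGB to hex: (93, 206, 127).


R = 93 → 5D (hex)
G = 206 → CE (hex)
B = 127 → 7F (hex)
Hex = #5DCE7F


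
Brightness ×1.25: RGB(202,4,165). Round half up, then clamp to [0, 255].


Multiply each channel by 1.25, round half up, clamp to [0, 255]
R: 202×1.25 = 252.5 → round → 253
G: 4×1.25 = 5
B: 165×1.25 = 206.25 → round → 206
= RGB(253, 5, 206)


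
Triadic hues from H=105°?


Triadic: equally spaced at 120° intervals
H1 = 105°
H2 = (105 + 120) mod 360 = 225°
H3 = (105 + 240) mod 360 = 345°
Triadic = 105°, 225°, 345°


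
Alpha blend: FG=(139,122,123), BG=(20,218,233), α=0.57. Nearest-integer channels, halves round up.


C = α×F + (1-α)×B, with 1-α = 0.43
R: 0.57×139 + 0.43×20 = 79.23 + 8.60 = 87.83 → 88
G: 0.57×122 + 0.43×218 = 69.54 + 93.74 = 163.28 → 163
B: 0.57×123 + 0.43×233 = 70.11 + 100.19 = 170.30 → 170
= RGB(88, 163, 170)


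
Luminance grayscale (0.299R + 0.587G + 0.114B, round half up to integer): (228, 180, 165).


Gray = 0.299×R + 0.587×G + 0.114×B
Gray = 0.299×228 + 0.587×180 + 0.114×165
Gray = 68.172 + 105.660 + 18.810
Gray = 192.642 → round half up → 193
Gray = 193


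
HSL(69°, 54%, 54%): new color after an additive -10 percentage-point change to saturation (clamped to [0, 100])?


Original S = 54%
Adjustment = -10 percentage points
New S = 54 + (-10) = 44
Clamp to [0, 100] → 44
= HSL(69°, 44%, 54%)


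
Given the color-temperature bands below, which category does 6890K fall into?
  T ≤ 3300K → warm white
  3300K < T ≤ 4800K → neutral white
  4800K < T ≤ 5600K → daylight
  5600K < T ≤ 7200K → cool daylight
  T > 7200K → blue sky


Temperature: 6890K
5600K < 6890K ≤ 7200K → cool daylight
Classification: cool daylight


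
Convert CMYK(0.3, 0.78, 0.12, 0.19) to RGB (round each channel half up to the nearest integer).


R = 255 × (1-C) × (1-K) = 255 × 0.70 × 0.81 = 144.585 → 145
G = 255 × (1-M) × (1-K) = 255 × 0.22 × 0.81 = 45.441 → 45
B = 255 × (1-Y) × (1-K) = 255 × 0.88 × 0.81 = 181.764 → 182
= RGB(145, 45, 182)


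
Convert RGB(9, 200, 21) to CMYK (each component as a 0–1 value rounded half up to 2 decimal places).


R'=9/255≈0.0353, G'=200/255≈0.7843, B'=21/255≈0.0824
K = 1 - max(R',G',B') = 1 - 200/255 = 55/255 = 0.21568… → 0.22
(1-R'-K)/(1-K) simplifies to (max-R)/max with max = 200:
C = (200-9)/200 = 191/200 = 0.955 → 0.96
M = (200-200)/200 = 0/200 = 0 → 0.00
Y = (200-21)/200 = 179/200 = 0.895 → 0.90
= CMYK(0.96, 0.00, 0.90, 0.22)


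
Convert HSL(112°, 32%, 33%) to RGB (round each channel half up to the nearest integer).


H=112°, S=0.32, L=0.33
C = (1-|2L-1|)×S = (1-|-0.34|)×0.32 = 0.2112
H' = H/60 = 112/60 ≈ 1.8667; X = C×(1-|H' mod 2 - 1|) = 0.02816
m = L - C/2 = 0.33 - 0.1056 = 0.2244
Sector ⌊H'⌋ = 1 → (R',G',B') = (0.02816, 0.2112, 0.0)
RGB = ((R'+m)×255, (G'+m)×255, (B'+m)×255) = (64.4028, 111.078, 57.222)
Round half up → RGB(64, 111, 57)


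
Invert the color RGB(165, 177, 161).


Invert: (255-R, 255-G, 255-B)
R: 255-165 = 90
G: 255-177 = 78
B: 255-161 = 94
= RGB(90, 78, 94)


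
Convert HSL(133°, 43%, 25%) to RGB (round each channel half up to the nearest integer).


H=133°, S=0.43, L=0.25
C = (1-|2L-1|)×S = (1-|-0.50|)×0.43 = 0.215
H' = H/60 = 133/60 ≈ 2.2167; X = C×(1-|H' mod 2 - 1|) ≈ 0.0466
m = L - C/2 = 0.25 - 0.1075 = 0.1425
Sector ⌊H'⌋ = 2 → (R',G',B') = (0.0, 0.215, ≈0.0466)
RGB = ((R'+m)×255, (G'+m)×255, (B'+m)×255) = (36.3375, 91.1625, 48.21625)
Round half up → RGB(36, 91, 48)


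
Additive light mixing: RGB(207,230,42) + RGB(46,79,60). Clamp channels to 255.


Additive: each channel = min(255, C₁+C₂)
R: 207+46 = 253 → 253
G: 230+79 = 309 → 255
B: 42+60 = 102 → 102
= RGB(253, 255, 102)


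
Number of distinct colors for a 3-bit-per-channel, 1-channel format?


Total bits = 3 bits/channel × 1 channels = 3 bits
Distinct colors = 2^3
= 8 colors


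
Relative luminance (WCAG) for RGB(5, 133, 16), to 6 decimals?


Linearize each channel (sRGB transfer function): c = v/255; c_lin = c/12.92 if c ≤ 0.04045, else ((c+0.055)/1.055)^2.4
  R: 5/255 ≈ 0.019608 ≤ 0.04045 → 0.019608/12.92 ≈ 0.001518
  G: 133/255 ≈ 0.521569 > 0.04045 → ((0.521569+0.055)/1.055)^2.4 ≈ 0.234551
  B: 16/255 ≈ 0.062745 > 0.04045 → ((0.062745+0.055)/1.055)^2.4 ≈ 0.005182
R_lin = 0.001518, G_lin = 0.234551, B_lin = 0.005182
L = 0.2126×R + 0.7152×G + 0.0722×B
L = 0.2126×0.001518 + 0.7152×0.234551 + 0.0722×0.005182
L ≈ 0.168447


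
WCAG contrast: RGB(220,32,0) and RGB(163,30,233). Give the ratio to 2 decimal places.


Linearize each sRGB channel c=v/255: c/12.92 if c ≤ 0.04045 else ((c+0.055)/1.055)^2.4
L = 0.2126×R_lin + 0.7152×G_lin + 0.0722×B_lin
Color 1 (220,32,0):
  R=220: 220/255≈0.8627 > 0.04045 → ((0.8627+0.055)/1.055)^2.4 ≈ 0.71569
  G=32: 32/255≈0.1255 > 0.04045 → ((0.1255+0.055)/1.055)^2.4 ≈ 0.01444
  B=0: 0/255≈0.0000 ≤ 0.04045 → 0.0000/12.92 ≈ 0.00000
  L1 = 0.2126×0.71569 + 0.7152×0.01444 + 0.0722×0.00000 ≈ 0.16249
Color 2 (163,30,233):
  R=163: 163/255≈0.6392 > 0.04045 → ((0.6392+0.055)/1.055)^2.4 ≈ 0.36625
  G=30: 30/255≈0.1176 > 0.04045 → ((0.1176+0.055)/1.055)^2.4 ≈ 0.01298
  B=233: 233/255≈0.9137 > 0.04045 → ((0.9137+0.055)/1.055)^2.4 ≈ 0.81485
  L2 = 0.2126×0.36625 + 0.7152×0.01298 + 0.0722×0.81485 ≈ 0.14598
Lighter = 0.16249, Darker = 0.14598
Ratio = (L_lighter + 0.05) / (L_darker + 0.05)
Ratio = (0.16249 + 0.05) / (0.14598 + 0.05) = 0.21249 / 0.19598 ≈ 1.0842
Ratio ≈ 1.08:1


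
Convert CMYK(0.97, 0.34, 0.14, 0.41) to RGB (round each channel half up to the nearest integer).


R = 255 × (1-C) × (1-K) = 255 × 0.03 × 0.59 = 4.5135 → 5
G = 255 × (1-M) × (1-K) = 255 × 0.66 × 0.59 = 99.297 → 99
B = 255 × (1-Y) × (1-K) = 255 × 0.86 × 0.59 = 129.387 → 129
= RGB(5, 99, 129)


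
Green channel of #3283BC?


Color: #3283BC
R = 32 = 50
G = 83 = 131
B = BC = 188
Green = 131


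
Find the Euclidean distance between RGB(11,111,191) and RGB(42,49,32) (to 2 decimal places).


d = √[(R₁-R₂)² + (G₁-G₂)² + (B₁-B₂)²]
d = √[(11-42)² + (111-49)² + (191-32)²]
d = √[961 + 3844 + 25281]
d = √30086
d ≈ 173.45


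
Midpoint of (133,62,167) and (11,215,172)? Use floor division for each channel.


Midpoint: each channel = ⌊(C₁+C₂)/2⌋
R: ⌊(133+11)/2⌋ = 72
G: ⌊(62+215)/2⌋ = 138
B: ⌊(167+172)/2⌋ = 169
= RGB(72, 138, 169)


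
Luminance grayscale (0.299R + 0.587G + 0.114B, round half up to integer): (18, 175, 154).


Gray = 0.299×R + 0.587×G + 0.114×B
Gray = 0.299×18 + 0.587×175 + 0.114×154
Gray = 5.382 + 102.725 + 17.556
Gray = 125.663 → round half up → 126
Gray = 126


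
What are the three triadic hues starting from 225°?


Triadic: equally spaced at 120° intervals
H1 = 225°
H2 = (225 + 120) mod 360 = 345°
H3 = (225 + 240) mod 360 = 105°
Triadic = 225°, 345°, 105°


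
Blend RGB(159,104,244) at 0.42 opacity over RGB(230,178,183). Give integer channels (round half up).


C = α×F + (1-α)×B, with 1-α = 0.58
R: 0.42×159 + 0.58×230 = 66.78 + 133.40 = 200.18 → 200
G: 0.42×104 + 0.58×178 = 43.68 + 103.24 = 146.92 → 147
B: 0.42×244 + 0.58×183 = 102.48 + 106.14 = 208.62 → 209
= RGB(200, 147, 209)


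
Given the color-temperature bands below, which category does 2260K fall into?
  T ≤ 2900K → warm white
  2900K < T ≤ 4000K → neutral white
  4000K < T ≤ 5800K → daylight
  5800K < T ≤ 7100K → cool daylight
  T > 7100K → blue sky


Temperature: 2260K
2260K ≤ 2900K → warm white
Classification: warm white


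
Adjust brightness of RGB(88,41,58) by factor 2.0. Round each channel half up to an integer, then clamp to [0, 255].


Multiply each channel by 2.0, round half up, clamp to [0, 255]
R: 88×2.0 = 176
G: 41×2.0 = 82
B: 58×2.0 = 116
= RGB(176, 82, 116)


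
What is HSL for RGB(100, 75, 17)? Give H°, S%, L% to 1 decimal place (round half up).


Normalize: R'=100/255≈0.3922, G'=75/255≈0.2941, B'=17/255≈0.0667
Max=100/255, Min=17/255, Δ=Max-Min=83/255
L = (Max+Min)/2 = (100+17)/510 = 117/510 = 0.22941… → L = 22.9%
L ≤ 0.5 → S = Δ/(Max+Min) = 83/(100+17) = 83/117 = 0.70940… → S = 70.9%
(the 1/255 factors cancel in S and H, so raw channel differences can be used)
Max is R' → H = 60 × (((G-B)/Δ) mod 6) = 60 × (((75-17)/83) mod 6)
  58/83 = 0.6987…
  H = 60 × 0.6987… = 41.927…° → H = 41.9°
= HSL(41.9°, 70.9%, 22.9%)


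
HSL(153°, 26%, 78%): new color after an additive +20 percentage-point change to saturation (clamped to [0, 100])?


Original S = 26%
Adjustment = +20 percentage points
New S = 26 + (20) = 46
Clamp to [0, 100] → 46
= HSL(153°, 46%, 78%)


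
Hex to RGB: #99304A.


99 → 153 (R)
30 → 48 (G)
4A → 74 (B)
= RGB(153, 48, 74)


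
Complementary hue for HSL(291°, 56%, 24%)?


Complement = opposite side of color wheel = hue + 180°
H' = (291 + 180) mod 360 = 111°
S and L unchanged.
= HSL(111°, 56%, 24%)


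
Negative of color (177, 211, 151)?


Invert: (255-R, 255-G, 255-B)
R: 255-177 = 78
G: 255-211 = 44
B: 255-151 = 104
= RGB(78, 44, 104)


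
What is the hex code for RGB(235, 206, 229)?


R = 235 → EB (hex)
G = 206 → CE (hex)
B = 229 → E5 (hex)
Hex = #EBCEE5


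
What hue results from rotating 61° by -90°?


New hue = (H + rotation) mod 360
New hue = (61 -90) mod 360
= -29 mod 360
= 331°


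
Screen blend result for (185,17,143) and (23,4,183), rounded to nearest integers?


Screen: C = 255 - (255-A)×(255-B)/255, rounded to nearest integer
R: 255 - (255-185)×(255-23)/255 = 255 - 16240/255 ≈ 255 - 63.686 = 191.314 → 191
G: 255 - (255-17)×(255-4)/255 = 255 - 59738/255 ≈ 255 - 234.267 = 20.733 → 21
B: 255 - (255-143)×(255-183)/255 = 255 - 8064/255 ≈ 255 - 31.624 = 223.376 → 223
= RGB(191, 21, 223)


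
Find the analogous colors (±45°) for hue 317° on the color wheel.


Base hue: 317°
Left analog: (317 - 45) mod 360 = 272°
Right analog: (317 + 45) mod 360 = 2°
Analogous hues = 272° and 2°


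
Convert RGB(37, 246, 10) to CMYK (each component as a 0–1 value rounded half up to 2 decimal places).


R'=37/255≈0.1451, G'=246/255≈0.9647, B'=10/255≈0.0392
K = 1 - max(R',G',B') = 1 - 246/255 = 9/255 = 0.03529… → 0.04
(1-R'-K)/(1-K) simplifies to (max-R)/max with max = 246:
C = (246-37)/246 = 209/246 = 0.84959… → 0.85
M = (246-246)/246 = 0/246 = 0 → 0.00
Y = (246-10)/246 = 236/246 = 0.95934… → 0.96
= CMYK(0.85, 0.00, 0.96, 0.04)


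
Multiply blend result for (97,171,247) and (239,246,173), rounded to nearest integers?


Multiply: C = A×B/255, rounded to nearest integer
R: 97×239/255 = 23183/255 ≈ 90.914 → 91
G: 171×246/255 = 42066/255 ≈ 164.965 → 165
B: 247×173/255 = 42731/255 ≈ 167.573 → 168
= RGB(91, 165, 168)


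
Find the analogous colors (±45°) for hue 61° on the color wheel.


Base hue: 61°
Left analog: (61 - 45) mod 360 = 16°
Right analog: (61 + 45) mod 360 = 106°
Analogous hues = 16° and 106°


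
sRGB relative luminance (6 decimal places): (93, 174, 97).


Linearize each channel (sRGB transfer function): c = v/255; c_lin = c/12.92 if c ≤ 0.04045, else ((c+0.055)/1.055)^2.4
  R: 93/255 ≈ 0.364706 > 0.04045 → ((0.364706+0.055)/1.055)^2.4 ≈ 0.109462
  G: 174/255 ≈ 0.682353 > 0.04045 → ((0.682353+0.055)/1.055)^2.4 ≈ 0.423268
  B: 97/255 ≈ 0.380392 > 0.04045 → ((0.380392+0.055)/1.055)^2.4 ≈ 0.119538
R_lin = 0.109462, G_lin = 0.423268, B_lin = 0.119538
L = 0.2126×R + 0.7152×G + 0.0722×B
L = 0.2126×0.109462 + 0.7152×0.423268 + 0.0722×0.119538
L ≈ 0.334623


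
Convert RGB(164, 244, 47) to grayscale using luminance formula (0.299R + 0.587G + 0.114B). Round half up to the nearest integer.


Gray = 0.299×R + 0.587×G + 0.114×B
Gray = 0.299×164 + 0.587×244 + 0.114×47
Gray = 49.036 + 143.228 + 5.358
Gray = 197.622 → round half up → 198
Gray = 198


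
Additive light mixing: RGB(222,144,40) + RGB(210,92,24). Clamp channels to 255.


Additive: each channel = min(255, C₁+C₂)
R: 222+210 = 432 → 255
G: 144+92 = 236 → 236
B: 40+24 = 64 → 64
= RGB(255, 236, 64)


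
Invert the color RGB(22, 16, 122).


Invert: (255-R, 255-G, 255-B)
R: 255-22 = 233
G: 255-16 = 239
B: 255-122 = 133
= RGB(233, 239, 133)
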